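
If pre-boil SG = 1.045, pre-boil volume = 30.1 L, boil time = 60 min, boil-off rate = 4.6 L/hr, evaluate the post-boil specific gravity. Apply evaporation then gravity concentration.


V_post = V_pre − rate·(t/60);  SG_post = 1 + (SG_pre−1)·V_pre/V_post
V_post = 30.1 − 4.6·(60/60) = 25.5000
SG_post = 1 + (1.045 − 1)·30.1/25.5000

1.0531


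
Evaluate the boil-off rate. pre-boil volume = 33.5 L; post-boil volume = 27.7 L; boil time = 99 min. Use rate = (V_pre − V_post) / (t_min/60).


rate = (33.5 − 27.7) / (99/60)

3.5152 L/hr


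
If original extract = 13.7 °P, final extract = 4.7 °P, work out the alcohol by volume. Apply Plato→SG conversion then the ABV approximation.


SG = 259/(259 − P);  ABV = (OG − FG)·131.25
OG = 259/(259 − 13.7) = 1.0558
FG = 259/(259 − 4.7) = 1.0185
ABV = (1.0558 − 1.0185)·131.25

4.9045 % ABV


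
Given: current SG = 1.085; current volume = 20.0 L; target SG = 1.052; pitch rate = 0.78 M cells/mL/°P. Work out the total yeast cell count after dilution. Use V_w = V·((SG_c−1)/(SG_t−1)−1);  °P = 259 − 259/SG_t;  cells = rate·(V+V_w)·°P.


V_w = 20.0·((1.085−1)/(1.052−1)−1) = 12.6923
V_final = 20.0 + 12.6923 = 32.6923
°P = 259 − 259/1.052 = 12.8023
cells = 0.78·32.6923·12.8023

326.4582 billion cells


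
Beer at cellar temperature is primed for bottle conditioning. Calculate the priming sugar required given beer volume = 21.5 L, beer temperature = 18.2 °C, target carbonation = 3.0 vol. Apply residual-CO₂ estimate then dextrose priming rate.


residual = 14.695·(0.01821 + 0.09011·e^(−0.04·T));  sugar = (target − residual)·4.0·V
residual = 14.695·(0.01821 + 0.09011·e^(−0.04·18.2)) = 0.9070
sugar = (3.0 − 0.9070)·4.0·21.5

179.9979 g


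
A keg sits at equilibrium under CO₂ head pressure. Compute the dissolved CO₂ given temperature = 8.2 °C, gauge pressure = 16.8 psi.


vols = (P + 14.695)·(0.01821 + 0.09011·e^(−0.04·T))
vols = (16.8 + 14.695)·(0.01821 + 0.09011·e^(−0.04·8.2))

2.6179 volumes


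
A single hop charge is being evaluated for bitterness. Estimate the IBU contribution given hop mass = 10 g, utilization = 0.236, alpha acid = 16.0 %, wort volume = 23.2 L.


IBU = (α/100)·mass·U·1000 / V
IBU = (16.0/100)·10·0.236·1000 / 23.2

16.2759 IBU


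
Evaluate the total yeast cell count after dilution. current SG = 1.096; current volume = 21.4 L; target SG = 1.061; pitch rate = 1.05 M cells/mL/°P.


V_w = V·((SG_c−1)/(SG_t−1)−1);  °P = 259 − 259/SG_t;  cells = rate·(V+V_w)·°P
V_w = 21.4·((1.096−1)/(1.061−1)−1) = 12.2787
V_final = 21.4 + 12.2787 = 33.6787
°P = 259 − 259/1.061 = 14.8907
cells = 1.05·33.6787·14.8907

526.5731 billion cells


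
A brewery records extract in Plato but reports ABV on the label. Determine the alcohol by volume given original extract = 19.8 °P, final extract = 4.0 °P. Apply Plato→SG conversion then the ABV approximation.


SG = 259/(259 − P);  ABV = (OG − FG)·131.25
OG = 259/(259 − 19.8) = 1.0828
FG = 259/(259 − 4.0) = 1.0157
ABV = (1.0828 − 1.0157)·131.25

8.8055 % ABV


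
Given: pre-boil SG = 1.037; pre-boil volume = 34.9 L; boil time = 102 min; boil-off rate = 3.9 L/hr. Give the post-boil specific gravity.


V_post = V_pre − rate·(t/60);  SG_post = 1 + (SG_pre−1)·V_pre/V_post
V_post = 34.9 − 3.9·(102/60) = 28.2700
SG_post = 1 + (1.037 − 1)·34.9/28.2700

1.0457


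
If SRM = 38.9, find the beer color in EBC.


EBC = SRM · 1.97
EBC = 38.9 · 1.97

76.6330 EBC


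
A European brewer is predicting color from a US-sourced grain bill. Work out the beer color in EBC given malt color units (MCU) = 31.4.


SRM = 1.4922·MCU^0.6859;  EBC = SRM·1.97
SRM = 1.4922·31.4^0.6859 = 15.8698
EBC = 15.8698·1.97

31.2635 EBC


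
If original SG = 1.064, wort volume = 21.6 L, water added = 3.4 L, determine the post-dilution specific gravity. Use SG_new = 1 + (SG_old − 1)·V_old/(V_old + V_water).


pts = (1.064 − 1)·1000·21.6/(21.6 + 3.4) = 55.2960
SG_new = 1 + 55.2960/1000

1.0553


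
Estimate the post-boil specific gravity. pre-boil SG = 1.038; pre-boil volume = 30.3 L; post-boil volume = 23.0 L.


SG_post = 1 + (SG_pre − 1)·V_pre/V_post
pts_pre = (1.038 − 1)·1000 = 38.0000
pts_post = 38.0000·30.3/23.0 = 50.0609
SG_post = 1 + 50.0609/1000

1.0501


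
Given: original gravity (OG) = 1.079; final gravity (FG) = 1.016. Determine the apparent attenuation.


AA = (OG − FG)/(OG − 1) · 100
AA = (1.079 − 1.016)/(1.079 − 1) · 100

79.7468 %


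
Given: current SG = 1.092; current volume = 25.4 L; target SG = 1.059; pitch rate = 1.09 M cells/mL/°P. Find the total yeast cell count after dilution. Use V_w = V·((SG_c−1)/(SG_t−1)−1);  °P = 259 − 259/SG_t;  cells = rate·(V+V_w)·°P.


V_w = 25.4·((1.092−1)/(1.059−1)−1) = 14.2068
V_final = 25.4 + 14.2068 = 39.6068
°P = 259 − 259/1.059 = 14.4297
cells = 1.09·39.6068·14.4297

622.9481 billion cells


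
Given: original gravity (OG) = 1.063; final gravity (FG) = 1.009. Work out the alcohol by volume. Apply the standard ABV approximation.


ABV = (OG − FG) · 131.25
ABV = (1.063 − 1.009) · 131.25

7.0875 % ABV


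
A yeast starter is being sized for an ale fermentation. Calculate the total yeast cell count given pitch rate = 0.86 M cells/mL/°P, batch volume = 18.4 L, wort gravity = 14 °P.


cells (billions) = rate · V_L · °P
cells = 0.86 · 18.4 · 14

221.5360 billion cells


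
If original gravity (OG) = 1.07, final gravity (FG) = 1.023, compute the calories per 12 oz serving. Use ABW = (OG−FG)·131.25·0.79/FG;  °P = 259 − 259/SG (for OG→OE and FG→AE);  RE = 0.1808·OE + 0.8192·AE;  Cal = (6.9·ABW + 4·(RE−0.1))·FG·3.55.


ABW = (1.07 − 1.023)·131.25·0.79/1.023 = 4.7637
OE = 259 − 259/1.07 = 16.9439 °P
AE = 259 − 259/1.023 = 5.8231 °P
RE = 0.1808·16.9439 + 0.8192·5.8231 = 7.8337 °P
Cal = (6.9·4.7637 + 4·(7.8337−0.1))·1.023·3.55

231.7164 kcal


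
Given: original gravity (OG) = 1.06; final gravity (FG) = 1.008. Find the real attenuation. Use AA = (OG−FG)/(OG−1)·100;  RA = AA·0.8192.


AA = (1.06 − 1.008)/(1.06 − 1)·100 = 86.6667
RA = 86.6667·0.8192

70.9973 %


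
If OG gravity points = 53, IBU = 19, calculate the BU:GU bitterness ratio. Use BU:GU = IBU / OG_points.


BU:GU = 19 / 53

0.3585


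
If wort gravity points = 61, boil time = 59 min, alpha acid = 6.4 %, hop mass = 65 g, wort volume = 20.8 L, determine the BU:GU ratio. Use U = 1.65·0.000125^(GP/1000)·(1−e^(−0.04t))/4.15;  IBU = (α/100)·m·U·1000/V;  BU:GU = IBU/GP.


U = 1.65·0.000125^(61/1000)·(1−e^(−0.04·59))/4.15 = 0.2081
IBU = (6.4/100)·65·0.2081·1000/20.8 = 41.6202
BU:GU = 41.6202/61

0.6823


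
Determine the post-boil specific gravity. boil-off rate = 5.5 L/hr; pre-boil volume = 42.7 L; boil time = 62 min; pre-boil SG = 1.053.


V_post = V_pre − rate·(t/60);  SG_post = 1 + (SG_pre−1)·V_pre/V_post
V_post = 42.7 − 5.5·(62/60) = 37.0167
SG_post = 1 + (1.053 − 1)·42.7/37.0167

1.0611


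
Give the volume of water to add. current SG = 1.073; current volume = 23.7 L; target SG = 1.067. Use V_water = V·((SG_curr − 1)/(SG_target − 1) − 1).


V_water = 23.7·((1.073 − 1)/(1.067 − 1) − 1)

2.1224 L


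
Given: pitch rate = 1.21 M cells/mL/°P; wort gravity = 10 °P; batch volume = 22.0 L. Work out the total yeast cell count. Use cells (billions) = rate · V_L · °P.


cells = 1.21 · 22.0 · 10

266.2000 billion cells


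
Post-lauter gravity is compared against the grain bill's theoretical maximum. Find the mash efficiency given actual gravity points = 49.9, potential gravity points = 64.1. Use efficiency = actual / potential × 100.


efficiency = 49.9 / 64.1 × 100

77.8471 %


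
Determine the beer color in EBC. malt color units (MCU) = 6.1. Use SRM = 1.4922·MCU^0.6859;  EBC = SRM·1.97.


SRM = 1.4922·6.1^0.6859 = 5.1580
EBC = 5.1580·1.97

10.1613 EBC


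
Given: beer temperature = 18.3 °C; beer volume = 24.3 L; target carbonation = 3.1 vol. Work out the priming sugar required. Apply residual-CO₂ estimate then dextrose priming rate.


residual = 14.695·(0.01821 + 0.09011·e^(−0.04·T));  sugar = (target − residual)·4.0·V
residual = 14.695·(0.01821 + 0.09011·e^(−0.04·18.3)) = 0.9044
sugar = (3.1 − 0.9044)·4.0·24.3

213.4076 g


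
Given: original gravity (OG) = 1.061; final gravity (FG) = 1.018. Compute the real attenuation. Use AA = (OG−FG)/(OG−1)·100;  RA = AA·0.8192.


AA = (1.061 − 1.018)/(1.061 − 1)·100 = 70.4918
RA = 70.4918·0.8192

57.7469 %


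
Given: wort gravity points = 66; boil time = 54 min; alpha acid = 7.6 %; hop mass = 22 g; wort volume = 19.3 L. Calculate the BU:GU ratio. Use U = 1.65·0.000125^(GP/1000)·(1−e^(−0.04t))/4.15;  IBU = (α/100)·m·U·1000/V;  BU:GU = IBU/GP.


U = 1.65·0.000125^(66/1000)·(1−e^(−0.04·54))/4.15 = 0.1944
IBU = (7.6/100)·22·0.1944·1000/19.3 = 16.8382
BU:GU = 16.8382/66

0.2551


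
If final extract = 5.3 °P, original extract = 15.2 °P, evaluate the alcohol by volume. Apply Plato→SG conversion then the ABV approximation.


SG = 259/(259 − P);  ABV = (OG − FG)·131.25
OG = 259/(259 − 15.2) = 1.0623
FG = 259/(259 − 5.3) = 1.0209
ABV = (1.0623 − 1.0209)·131.25

5.4410 % ABV


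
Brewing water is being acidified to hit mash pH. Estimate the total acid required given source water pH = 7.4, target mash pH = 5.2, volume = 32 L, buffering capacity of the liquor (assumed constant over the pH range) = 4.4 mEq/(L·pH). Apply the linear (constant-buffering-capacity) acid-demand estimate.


acid = buffering capacity · (pH_source − pH_target) · V
acid = 4.4 · (7.4 − 5.2) · 32

309.7600 mEq


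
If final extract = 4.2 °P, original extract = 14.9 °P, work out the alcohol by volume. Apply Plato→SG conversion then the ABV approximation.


SG = 259/(259 − P);  ABV = (OG − FG)·131.25
OG = 259/(259 − 14.9) = 1.0610
FG = 259/(259 − 4.2) = 1.0165
ABV = (1.0610 − 1.0165)·131.25

5.8481 % ABV


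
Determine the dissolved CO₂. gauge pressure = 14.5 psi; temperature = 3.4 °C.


vols = (P + 14.695)·(0.01821 + 0.09011·e^(−0.04·T))
vols = (14.5 + 14.695)·(0.01821 + 0.09011·e^(−0.04·3.4))

2.8279 volumes


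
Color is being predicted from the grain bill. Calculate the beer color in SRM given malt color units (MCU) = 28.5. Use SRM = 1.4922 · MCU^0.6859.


SRM = 1.4922 · 28.5^0.6859

14.8493 SRM


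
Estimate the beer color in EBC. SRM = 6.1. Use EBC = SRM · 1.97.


EBC = 6.1 · 1.97

12.0170 EBC


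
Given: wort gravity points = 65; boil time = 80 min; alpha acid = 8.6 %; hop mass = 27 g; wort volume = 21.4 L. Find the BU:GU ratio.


U = 1.65·0.000125^(GP/1000)·(1−e^(−0.04t))/4.15;  IBU = (α/100)·m·U·1000/V;  BU:GU = IBU/GP
U = 1.65·0.000125^(65/1000)·(1−e^(−0.04·80))/4.15 = 0.2126
IBU = (8.6/100)·27·0.2126·1000/21.4 = 23.0733
BU:GU = 23.0733/65

0.3550


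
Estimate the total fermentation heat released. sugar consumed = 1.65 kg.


Q = m_sugar · 590 kJ/kg
Q = 1.65 · 590

973.5000 kJ


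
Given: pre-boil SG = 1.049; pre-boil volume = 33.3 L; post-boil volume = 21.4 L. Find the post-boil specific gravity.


SG_post = 1 + (SG_pre − 1)·V_pre/V_post
pts_pre = (1.049 − 1)·1000 = 49.0000
pts_post = 49.0000·33.3/21.4 = 76.2477
SG_post = 1 + 76.2477/1000

1.0762


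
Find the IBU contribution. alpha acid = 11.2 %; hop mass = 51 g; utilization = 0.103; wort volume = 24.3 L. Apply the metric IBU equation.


IBU = (α/100)·mass·U·1000 / V
IBU = (11.2/100)·51·0.103·1000 / 24.3

24.2114 IBU


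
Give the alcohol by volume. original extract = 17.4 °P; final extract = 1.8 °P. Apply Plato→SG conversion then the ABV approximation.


SG = 259/(259 − P);  ABV = (OG − FG)·131.25
OG = 259/(259 − 17.4) = 1.0720
FG = 259/(259 − 1.8) = 1.0070
ABV = (1.0720 − 1.0070)·131.25

8.5341 % ABV


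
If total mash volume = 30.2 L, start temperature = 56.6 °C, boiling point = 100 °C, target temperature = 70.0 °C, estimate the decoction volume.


V_dec = V_total·(T_target − T_start)/(T_boil − T_start)
V_dec = 30.2·(70.0 − 56.6)/(100 − 56.6)

9.3244 L


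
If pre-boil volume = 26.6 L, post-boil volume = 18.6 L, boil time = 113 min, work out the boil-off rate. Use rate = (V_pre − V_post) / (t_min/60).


rate = (26.6 − 18.6) / (113/60)

4.2478 L/hr


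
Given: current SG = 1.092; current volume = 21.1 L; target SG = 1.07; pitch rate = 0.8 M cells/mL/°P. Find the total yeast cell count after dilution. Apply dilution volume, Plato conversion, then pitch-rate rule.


V_w = V·((SG_c−1)/(SG_t−1)−1);  °P = 259 − 259/SG_t;  cells = rate·(V+V_w)·°P
V_w = 21.1·((1.092−1)/(1.07−1)−1) = 6.6314
V_final = 21.1 + 6.6314 = 27.7314
°P = 259 − 259/1.07 = 16.9439
cells = 0.8·27.7314·16.9439

375.9034 billion cells


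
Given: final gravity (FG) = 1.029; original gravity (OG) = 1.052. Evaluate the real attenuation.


AA = (OG−FG)/(OG−1)·100;  RA = AA·0.8192
AA = (1.052 − 1.029)/(1.052 − 1)·100 = 44.2308
RA = 44.2308·0.8192

36.2338 %


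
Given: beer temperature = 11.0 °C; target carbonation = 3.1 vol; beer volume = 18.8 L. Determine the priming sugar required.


residual = 14.695·(0.01821 + 0.09011·e^(−0.04·T));  sugar = (target − residual)·4.0·V
residual = 14.695·(0.01821 + 0.09011·e^(−0.04·11.0)) = 1.1204
sugar = (3.1 − 1.1204)·4.0·18.8

148.8654 g


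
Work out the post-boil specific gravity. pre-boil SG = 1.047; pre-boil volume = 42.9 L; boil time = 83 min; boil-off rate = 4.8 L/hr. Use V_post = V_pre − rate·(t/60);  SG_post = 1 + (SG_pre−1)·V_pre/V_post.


V_post = 42.9 − 4.8·(83/60) = 36.2600
SG_post = 1 + (1.047 − 1)·42.9/36.2600

1.0556


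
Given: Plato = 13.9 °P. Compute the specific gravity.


SG = 259/(259 − P)
SG = 259/(259 − 13.9)

1.0567


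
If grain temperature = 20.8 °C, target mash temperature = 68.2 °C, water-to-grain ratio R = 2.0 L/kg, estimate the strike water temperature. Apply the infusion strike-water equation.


T_strike = (0.41/R)·(T_mash − T_grain) + T_mash
T_strike = (0.41/2.0)·(68.2 − 20.8) + 68.2

77.9170 °C


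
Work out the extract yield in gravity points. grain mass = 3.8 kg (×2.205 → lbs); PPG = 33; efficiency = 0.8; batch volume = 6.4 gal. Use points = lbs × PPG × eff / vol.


lbs = 3.8 × 2.205 = 8.3790
points = 8.3790 × 33 × 0.8 / 6.4

34.5634 points


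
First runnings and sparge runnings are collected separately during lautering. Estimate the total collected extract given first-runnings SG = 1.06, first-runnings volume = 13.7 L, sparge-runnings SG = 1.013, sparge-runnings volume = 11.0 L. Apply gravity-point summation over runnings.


total = Σ (SG_i − 1)·1000·V_i
first = (1.06 − 1)·1000·13.7 = 822.0000
sparge = (1.013 − 1)·1000·11.0 = 143.0000
total = 822.0000 + 143.0000

965.0000 gravity·L


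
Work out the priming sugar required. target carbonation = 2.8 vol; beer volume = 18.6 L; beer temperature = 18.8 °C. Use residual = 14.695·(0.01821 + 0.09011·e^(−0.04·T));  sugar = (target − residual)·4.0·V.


residual = 14.695·(0.01821 + 0.09011·e^(−0.04·18.8)) = 0.8918
sugar = (2.8 − 0.8918)·4.0·18.6

141.9672 g


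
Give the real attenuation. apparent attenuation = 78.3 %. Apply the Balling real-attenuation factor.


RA = AA · 0.8192
RA = 78.3 · 0.8192

64.1434 %


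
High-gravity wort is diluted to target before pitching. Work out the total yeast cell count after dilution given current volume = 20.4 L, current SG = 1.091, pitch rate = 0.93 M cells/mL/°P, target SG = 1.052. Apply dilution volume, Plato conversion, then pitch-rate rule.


V_w = V·((SG_c−1)/(SG_t−1)−1);  °P = 259 − 259/SG_t;  cells = rate·(V+V_w)·°P
V_w = 20.4·((1.091−1)/(1.052−1)−1) = 15.3000
V_final = 20.4 + 15.3000 = 35.7000
°P = 259 − 259/1.052 = 12.8023
cells = 0.93·35.7000·12.8023

425.0485 billion cells


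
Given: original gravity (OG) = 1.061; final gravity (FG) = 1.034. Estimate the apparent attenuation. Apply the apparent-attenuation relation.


AA = (OG − FG)/(OG − 1) · 100
AA = (1.061 − 1.034)/(1.061 − 1) · 100

44.2623 %


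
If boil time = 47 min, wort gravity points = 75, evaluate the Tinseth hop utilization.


U = 1.65·0.000125^(GP/1000) · (1 − e^(−0.04·t))/4.15
bigness = 1.65·0.000125^(75/1000) = 0.8409
boil_factor = (1 − e^(−0.04·47))/4.15 = 0.2042
U = 0.8409 · 0.2042

0.1717


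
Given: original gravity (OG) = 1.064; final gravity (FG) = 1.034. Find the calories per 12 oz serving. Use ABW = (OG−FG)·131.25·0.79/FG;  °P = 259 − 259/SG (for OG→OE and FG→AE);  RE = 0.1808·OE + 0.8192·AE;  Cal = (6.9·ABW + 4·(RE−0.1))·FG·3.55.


ABW = (1.064 − 1.034)·131.25·0.79/1.034 = 3.0083
OE = 259 − 259/1.064 = 15.5789 °P
AE = 259 − 259/1.034 = 8.5164 °P
RE = 0.1808·15.5789 + 0.8192·8.5164 = 9.7933 °P
Cal = (6.9·3.0083 + 4·(9.7933−0.1))·1.034·3.55

218.5202 kcal


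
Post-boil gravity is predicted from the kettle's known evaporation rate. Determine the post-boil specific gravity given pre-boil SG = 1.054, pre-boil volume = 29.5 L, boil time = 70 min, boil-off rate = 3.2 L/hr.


V_post = V_pre − rate·(t/60);  SG_post = 1 + (SG_pre−1)·V_pre/V_post
V_post = 29.5 − 3.2·(70/60) = 25.7667
SG_post = 1 + (1.054 − 1)·29.5/25.7667

1.0618


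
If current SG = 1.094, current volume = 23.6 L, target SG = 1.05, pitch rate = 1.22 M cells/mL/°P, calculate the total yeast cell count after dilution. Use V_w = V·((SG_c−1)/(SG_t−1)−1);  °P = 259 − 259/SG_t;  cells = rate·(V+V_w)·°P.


V_w = 23.6·((1.094−1)/(1.05−1)−1) = 20.7680
V_final = 23.6 + 20.7680 = 44.3680
°P = 259 − 259/1.05 = 12.3333
cells = 1.22·44.3680·12.3333

667.5905 billion cells


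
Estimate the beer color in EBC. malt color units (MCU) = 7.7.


SRM = 1.4922·MCU^0.6859;  EBC = SRM·1.97
SRM = 1.4922·7.7^0.6859 = 6.0516
EBC = 6.0516·1.97

11.9217 EBC


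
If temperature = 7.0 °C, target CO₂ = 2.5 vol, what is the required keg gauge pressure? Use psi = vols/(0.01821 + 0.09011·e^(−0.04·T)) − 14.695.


psi = 2.5/(0.01821 + 0.09011·e^(−0.04·7.0)) − 14.695

14.2691 psi


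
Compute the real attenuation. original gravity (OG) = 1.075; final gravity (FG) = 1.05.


AA = (OG−FG)/(OG−1)·100;  RA = AA·0.8192
AA = (1.075 − 1.05)/(1.075 − 1)·100 = 33.3333
RA = 33.3333·0.8192

27.3067 %


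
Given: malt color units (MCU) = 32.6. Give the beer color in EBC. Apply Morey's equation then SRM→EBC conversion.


SRM = 1.4922·MCU^0.6859;  EBC = SRM·1.97
SRM = 1.4922·32.6^0.6859 = 16.2833
EBC = 16.2833·1.97

32.0781 EBC


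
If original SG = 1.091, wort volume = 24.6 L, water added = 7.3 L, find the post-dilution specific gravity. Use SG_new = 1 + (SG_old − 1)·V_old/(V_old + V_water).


pts = (1.091 − 1)·1000·24.6/(24.6 + 7.3) = 70.1755
SG_new = 1 + 70.1755/1000

1.0702


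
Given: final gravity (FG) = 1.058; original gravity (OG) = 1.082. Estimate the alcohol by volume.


ABV = (OG − FG) · 131.25
ABV = (1.082 − 1.058) · 131.25

3.1500 % ABV


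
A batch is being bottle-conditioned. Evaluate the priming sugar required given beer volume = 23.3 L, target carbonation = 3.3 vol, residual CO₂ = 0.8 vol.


sugar = (target − residual)·4.0·V
sugar = (3.3 − 0.8)·4.0·23.3

233.0000 g


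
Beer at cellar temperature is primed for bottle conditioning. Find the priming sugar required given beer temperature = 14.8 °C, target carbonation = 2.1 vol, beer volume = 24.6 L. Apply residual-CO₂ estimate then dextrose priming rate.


residual = 14.695·(0.01821 + 0.09011·e^(−0.04·T));  sugar = (target − residual)·4.0·V
residual = 14.695·(0.01821 + 0.09011·e^(−0.04·14.8)) = 1.0002
sugar = (2.1 − 1.0002)·4.0·24.6

108.2251 g


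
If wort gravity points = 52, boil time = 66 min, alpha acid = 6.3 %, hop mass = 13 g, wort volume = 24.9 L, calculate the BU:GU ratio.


U = 1.65·0.000125^(GP/1000)·(1−e^(−0.04t))/4.15;  IBU = (α/100)·m·U·1000/V;  BU:GU = IBU/GP
U = 1.65·0.000125^(52/1000)·(1−e^(−0.04·66))/4.15 = 0.2314
IBU = (6.3/100)·13·0.2314·1000/24.9 = 7.6104
BU:GU = 7.6104/52

0.1464


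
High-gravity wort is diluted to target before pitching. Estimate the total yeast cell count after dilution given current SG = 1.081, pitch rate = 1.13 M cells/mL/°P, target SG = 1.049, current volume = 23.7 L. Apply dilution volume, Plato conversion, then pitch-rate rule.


V_w = V·((SG_c−1)/(SG_t−1)−1);  °P = 259 − 259/SG_t;  cells = rate·(V+V_w)·°P
V_w = 23.7·((1.081−1)/(1.049−1)−1) = 15.4776
V_final = 23.7 + 15.4776 = 39.1776
°P = 259 − 259/1.049 = 12.0982
cells = 1.13·39.1776·12.0982

535.5945 billion cells


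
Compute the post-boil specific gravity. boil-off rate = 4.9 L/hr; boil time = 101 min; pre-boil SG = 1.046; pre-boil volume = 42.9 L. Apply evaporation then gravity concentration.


V_post = V_pre − rate·(t/60);  SG_post = 1 + (SG_pre−1)·V_pre/V_post
V_post = 42.9 − 4.9·(101/60) = 34.6517
SG_post = 1 + (1.046 − 1)·42.9/34.6517

1.0569


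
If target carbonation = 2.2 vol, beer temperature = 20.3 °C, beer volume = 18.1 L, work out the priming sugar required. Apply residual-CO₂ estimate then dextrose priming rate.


residual = 14.695·(0.01821 + 0.09011·e^(−0.04·T));  sugar = (target − residual)·4.0·V
residual = 14.695·(0.01821 + 0.09011·e^(−0.04·20.3)) = 0.8555
sugar = (2.2 − 0.8555)·4.0·18.1

97.3429 g


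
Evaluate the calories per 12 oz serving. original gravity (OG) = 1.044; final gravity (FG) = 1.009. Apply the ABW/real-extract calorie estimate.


ABW = (OG−FG)·131.25·0.79/FG;  °P = 259 − 259/SG (for OG→OE and FG→AE);  RE = 0.1808·OE + 0.8192·AE;  Cal = (6.9·ABW + 4·(RE−0.1))·FG·3.55
ABW = (1.044 − 1.009)·131.25·0.79/1.009 = 3.5967
OE = 259 − 259/1.044 = 10.9157 °P
AE = 259 − 259/1.009 = 2.3102 °P
RE = 0.1808·10.9157 + 0.8192·2.3102 = 3.8661 °P
Cal = (6.9·3.5967 + 4·(3.8661−0.1))·1.009·3.55

142.8536 kcal


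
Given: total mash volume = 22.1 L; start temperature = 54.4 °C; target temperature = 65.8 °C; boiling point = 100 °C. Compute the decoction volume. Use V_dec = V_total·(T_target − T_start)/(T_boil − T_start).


V_dec = 22.1·(65.8 − 54.4)/(100 − 54.4)

5.5250 L


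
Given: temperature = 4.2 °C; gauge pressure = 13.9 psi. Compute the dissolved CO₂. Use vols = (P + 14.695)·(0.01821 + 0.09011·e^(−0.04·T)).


vols = (13.9 + 14.695)·(0.01821 + 0.09011·e^(−0.04·4.2))

2.6989 volumes


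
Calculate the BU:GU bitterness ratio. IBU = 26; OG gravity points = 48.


BU:GU = IBU / OG_points
BU:GU = 26 / 48

0.5417


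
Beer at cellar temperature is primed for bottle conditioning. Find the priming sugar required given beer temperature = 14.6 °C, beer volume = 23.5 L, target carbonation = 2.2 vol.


residual = 14.695·(0.01821 + 0.09011·e^(−0.04·T));  sugar = (target − residual)·4.0·V
residual = 14.695·(0.01821 + 0.09011·e^(−0.04·14.6)) = 1.0060
sugar = (2.2 − 1.0060)·4.0·23.5

112.2327 g


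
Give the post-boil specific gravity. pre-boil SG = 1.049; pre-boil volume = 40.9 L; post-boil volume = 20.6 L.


SG_post = 1 + (SG_pre − 1)·V_pre/V_post
pts_pre = (1.049 − 1)·1000 = 49.0000
pts_post = 49.0000·40.9/20.6 = 97.2864
SG_post = 1 + 97.2864/1000

1.0973


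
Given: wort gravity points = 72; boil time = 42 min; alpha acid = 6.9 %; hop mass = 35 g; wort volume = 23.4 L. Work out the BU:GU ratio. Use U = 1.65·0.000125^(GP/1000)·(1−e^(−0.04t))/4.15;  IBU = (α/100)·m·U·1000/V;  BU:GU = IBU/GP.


U = 1.65·0.000125^(72/1000)·(1−e^(−0.04·42))/4.15 = 0.1694
IBU = (6.9/100)·35·0.1694·1000/23.4 = 17.4799
BU:GU = 17.4799/72

0.2428


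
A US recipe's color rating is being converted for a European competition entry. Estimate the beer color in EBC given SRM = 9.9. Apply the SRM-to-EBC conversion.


EBC = SRM · 1.97
EBC = 9.9 · 1.97

19.5030 EBC


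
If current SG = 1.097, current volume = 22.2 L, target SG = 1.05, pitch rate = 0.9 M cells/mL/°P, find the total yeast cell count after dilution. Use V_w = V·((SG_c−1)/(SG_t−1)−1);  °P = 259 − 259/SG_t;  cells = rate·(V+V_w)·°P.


V_w = 22.2·((1.097−1)/(1.05−1)−1) = 20.8680
V_final = 22.2 + 20.8680 = 43.0680
°P = 259 − 259/1.05 = 12.3333
cells = 0.9·43.0680·12.3333

478.0548 billion cells


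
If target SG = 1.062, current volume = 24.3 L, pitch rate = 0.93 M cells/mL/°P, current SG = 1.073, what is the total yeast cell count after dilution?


V_w = V·((SG_c−1)/(SG_t−1)−1);  °P = 259 − 259/SG_t;  cells = rate·(V+V_w)·°P
V_w = 24.3·((1.073−1)/(1.062−1)−1) = 4.3113
V_final = 24.3 + 4.3113 = 28.6113
°P = 259 − 259/1.062 = 15.1205
cells = 0.93·28.6113·15.1205

402.3346 billion cells


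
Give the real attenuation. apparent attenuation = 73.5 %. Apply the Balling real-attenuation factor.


RA = AA · 0.8192
RA = 73.5 · 0.8192

60.2112 %


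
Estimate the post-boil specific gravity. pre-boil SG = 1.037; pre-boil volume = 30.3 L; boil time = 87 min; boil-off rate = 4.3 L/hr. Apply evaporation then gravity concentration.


V_post = V_pre − rate·(t/60);  SG_post = 1 + (SG_pre−1)·V_pre/V_post
V_post = 30.3 − 4.3·(87/60) = 24.0650
SG_post = 1 + (1.037 − 1)·30.3/24.0650

1.0466


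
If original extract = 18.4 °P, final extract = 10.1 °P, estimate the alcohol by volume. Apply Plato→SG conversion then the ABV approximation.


SG = 259/(259 − P);  ABV = (OG − FG)·131.25
OG = 259/(259 − 18.4) = 1.0765
FG = 259/(259 − 10.1) = 1.0406
ABV = (1.0765 − 1.0406)·131.25

4.7115 % ABV


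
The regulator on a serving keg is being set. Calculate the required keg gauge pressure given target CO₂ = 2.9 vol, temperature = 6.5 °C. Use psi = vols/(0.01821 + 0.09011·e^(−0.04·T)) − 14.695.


psi = 2.9/(0.01821 + 0.09011·e^(−0.04·6.5)) − 14.695

18.3762 psi


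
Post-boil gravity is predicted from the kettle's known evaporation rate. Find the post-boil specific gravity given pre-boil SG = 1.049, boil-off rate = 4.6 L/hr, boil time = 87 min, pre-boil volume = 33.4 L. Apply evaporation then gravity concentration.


V_post = V_pre − rate·(t/60);  SG_post = 1 + (SG_pre−1)·V_pre/V_post
V_post = 33.4 − 4.6·(87/60) = 26.7300
SG_post = 1 + (1.049 − 1)·33.4/26.7300

1.0612


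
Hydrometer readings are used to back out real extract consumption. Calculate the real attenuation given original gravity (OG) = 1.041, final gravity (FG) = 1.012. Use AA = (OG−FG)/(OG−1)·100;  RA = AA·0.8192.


AA = (1.041 − 1.012)/(1.041 − 1)·100 = 70.7317
RA = 70.7317·0.8192

57.9434 %


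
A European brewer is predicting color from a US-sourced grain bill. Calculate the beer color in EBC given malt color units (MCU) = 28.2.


SRM = 1.4922·MCU^0.6859;  EBC = SRM·1.97
SRM = 1.4922·28.2^0.6859 = 14.7419
EBC = 14.7419·1.97

29.0415 EBC


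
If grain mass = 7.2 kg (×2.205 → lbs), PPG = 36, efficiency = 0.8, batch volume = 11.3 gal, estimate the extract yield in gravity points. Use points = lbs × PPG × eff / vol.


lbs = 7.2 × 2.205 = 15.8760
points = 15.8760 × 36 × 0.8 / 11.3

40.4627 points


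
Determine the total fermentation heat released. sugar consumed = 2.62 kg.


Q = m_sugar · 590 kJ/kg
Q = 2.62 · 590

1545.8000 kJ


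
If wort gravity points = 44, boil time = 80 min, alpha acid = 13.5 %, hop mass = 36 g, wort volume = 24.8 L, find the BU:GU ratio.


U = 1.65·0.000125^(GP/1000)·(1−e^(−0.04t))/4.15;  IBU = (α/100)·m·U·1000/V;  BU:GU = IBU/GP
U = 1.65·0.000125^(44/1000)·(1−e^(−0.04·80))/4.15 = 0.2568
IBU = (13.5/100)·36·0.2568·1000/24.8 = 50.3281
BU:GU = 50.3281/44

1.1438


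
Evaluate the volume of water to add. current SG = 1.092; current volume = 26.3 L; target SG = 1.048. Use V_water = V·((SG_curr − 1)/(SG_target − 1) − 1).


V_water = 26.3·((1.092 − 1)/(1.048 − 1) − 1)

24.1083 L


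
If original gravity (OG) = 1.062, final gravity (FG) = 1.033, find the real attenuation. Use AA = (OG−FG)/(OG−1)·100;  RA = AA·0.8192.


AA = (1.062 − 1.033)/(1.062 − 1)·100 = 46.7742
RA = 46.7742·0.8192

38.3174 %


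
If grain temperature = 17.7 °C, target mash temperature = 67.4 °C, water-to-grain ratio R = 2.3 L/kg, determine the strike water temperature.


T_strike = (0.41/R)·(T_mash − T_grain) + T_mash
T_strike = (0.41/2.3)·(67.4 − 17.7) + 67.4

76.2596 °C


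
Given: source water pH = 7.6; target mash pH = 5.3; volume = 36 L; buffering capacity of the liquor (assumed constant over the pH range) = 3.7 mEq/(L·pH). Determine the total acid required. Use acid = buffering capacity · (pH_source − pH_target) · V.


acid = 3.7 · (7.6 − 5.3) · 36

306.3600 mEq


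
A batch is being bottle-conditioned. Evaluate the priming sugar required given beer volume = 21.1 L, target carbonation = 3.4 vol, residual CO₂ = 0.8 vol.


sugar = (target − residual)·4.0·V
sugar = (3.4 − 0.8)·4.0·21.1

219.4400 g


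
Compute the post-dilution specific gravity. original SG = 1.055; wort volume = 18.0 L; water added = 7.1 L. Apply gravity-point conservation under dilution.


SG_new = 1 + (SG_old − 1)·V_old/(V_old + V_water)
pts = (1.055 − 1)·1000·18.0/(18.0 + 7.1) = 39.4422
SG_new = 1 + 39.4422/1000

1.0394


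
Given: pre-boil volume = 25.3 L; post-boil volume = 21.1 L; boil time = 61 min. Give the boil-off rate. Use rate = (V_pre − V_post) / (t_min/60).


rate = (25.3 − 21.1) / (61/60)

4.1311 L/hr


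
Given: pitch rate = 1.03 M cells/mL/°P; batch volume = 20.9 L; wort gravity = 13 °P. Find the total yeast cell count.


cells (billions) = rate · V_L · °P
cells = 1.03 · 20.9 · 13

279.8510 billion cells


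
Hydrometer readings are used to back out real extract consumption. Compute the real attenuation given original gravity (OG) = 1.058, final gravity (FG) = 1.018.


AA = (OG−FG)/(OG−1)·100;  RA = AA·0.8192
AA = (1.058 − 1.018)/(1.058 − 1)·100 = 68.9655
RA = 68.9655·0.8192

56.4966 %


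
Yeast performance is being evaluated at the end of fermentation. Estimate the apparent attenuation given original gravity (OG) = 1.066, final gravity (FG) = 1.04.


AA = (OG − FG)/(OG − 1) · 100
AA = (1.066 − 1.04)/(1.066 − 1) · 100

39.3939 %


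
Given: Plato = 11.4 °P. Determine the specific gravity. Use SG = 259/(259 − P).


SG = 259/(259 − 11.4)

1.0460


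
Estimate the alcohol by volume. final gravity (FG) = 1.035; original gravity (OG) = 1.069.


ABV = (OG − FG) · 131.25
ABV = (1.069 − 1.035) · 131.25

4.4625 % ABV


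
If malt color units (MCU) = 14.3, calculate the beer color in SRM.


SRM = 1.4922 · MCU^0.6859
SRM = 1.4922 · 14.3^0.6859

9.2528 SRM


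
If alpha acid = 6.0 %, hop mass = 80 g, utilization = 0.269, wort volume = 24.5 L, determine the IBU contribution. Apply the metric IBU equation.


IBU = (α/100)·mass·U·1000 / V
IBU = (6.0/100)·80·0.269·1000 / 24.5

52.7020 IBU


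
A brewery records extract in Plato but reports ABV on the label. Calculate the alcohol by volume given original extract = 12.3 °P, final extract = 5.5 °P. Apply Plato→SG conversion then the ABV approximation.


SG = 259/(259 − P);  ABV = (OG − FG)·131.25
OG = 259/(259 − 12.3) = 1.0499
FG = 259/(259 − 5.5) = 1.0217
ABV = (1.0499 − 1.0217)·131.25

3.6962 % ABV


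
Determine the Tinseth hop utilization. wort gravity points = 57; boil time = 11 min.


U = 1.65·0.000125^(GP/1000) · (1 − e^(−0.04·t))/4.15
bigness = 1.65·0.000125^(57/1000) = 0.9886
boil_factor = (1 − e^(−0.04·11))/4.15 = 0.0858
U = 0.9886 · 0.0858

0.0848


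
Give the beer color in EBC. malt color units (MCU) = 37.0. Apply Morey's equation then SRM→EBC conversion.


SRM = 1.4922·MCU^0.6859;  EBC = SRM·1.97
SRM = 1.4922·37.0^0.6859 = 17.7606
EBC = 17.7606·1.97

34.9883 EBC


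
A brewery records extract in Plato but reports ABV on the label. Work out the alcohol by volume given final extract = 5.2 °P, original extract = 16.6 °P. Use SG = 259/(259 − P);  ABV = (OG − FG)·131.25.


OG = 259/(259 − 16.6) = 1.0685
FG = 259/(259 − 5.2) = 1.0205
ABV = (1.0685 − 1.0205)·131.25

6.2991 % ABV


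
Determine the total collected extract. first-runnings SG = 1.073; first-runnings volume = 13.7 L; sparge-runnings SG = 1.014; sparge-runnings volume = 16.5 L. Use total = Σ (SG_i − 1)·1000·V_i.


first = (1.073 − 1)·1000·13.7 = 1000.1000
sparge = (1.014 − 1)·1000·16.5 = 231.0000
total = 1000.1000 + 231.0000

1231.1000 gravity·L


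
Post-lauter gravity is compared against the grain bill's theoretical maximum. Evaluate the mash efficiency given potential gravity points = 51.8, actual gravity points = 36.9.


efficiency = actual / potential × 100
efficiency = 36.9 / 51.8 × 100

71.2355 %


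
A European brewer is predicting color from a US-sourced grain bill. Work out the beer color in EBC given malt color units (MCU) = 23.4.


SRM = 1.4922·MCU^0.6859;  EBC = SRM·1.97
SRM = 1.4922·23.4^0.6859 = 12.9710
EBC = 12.9710·1.97

25.5528 EBC


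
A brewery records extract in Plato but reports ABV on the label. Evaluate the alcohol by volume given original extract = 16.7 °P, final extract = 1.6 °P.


SG = 259/(259 − P);  ABV = (OG − FG)·131.25
OG = 259/(259 − 16.7) = 1.0689
FG = 259/(259 − 1.6) = 1.0062
ABV = (1.0689 − 1.0062)·131.25

8.2303 % ABV


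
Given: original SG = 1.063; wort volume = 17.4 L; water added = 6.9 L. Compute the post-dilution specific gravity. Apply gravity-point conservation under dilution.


SG_new = 1 + (SG_old − 1)·V_old/(V_old + V_water)
pts = (1.063 − 1)·1000·17.4/(17.4 + 6.9) = 45.1111
SG_new = 1 + 45.1111/1000

1.0451


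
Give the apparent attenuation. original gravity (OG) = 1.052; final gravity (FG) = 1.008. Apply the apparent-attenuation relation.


AA = (OG − FG)/(OG − 1) · 100
AA = (1.052 − 1.008)/(1.052 − 1) · 100

84.6154 %


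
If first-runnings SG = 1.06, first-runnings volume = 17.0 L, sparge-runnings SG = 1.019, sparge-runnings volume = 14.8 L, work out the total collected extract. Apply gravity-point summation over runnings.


total = Σ (SG_i − 1)·1000·V_i
first = (1.06 − 1)·1000·17.0 = 1020.0000
sparge = (1.019 − 1)·1000·14.8 = 281.2000
total = 1020.0000 + 281.2000

1301.2000 gravity·L


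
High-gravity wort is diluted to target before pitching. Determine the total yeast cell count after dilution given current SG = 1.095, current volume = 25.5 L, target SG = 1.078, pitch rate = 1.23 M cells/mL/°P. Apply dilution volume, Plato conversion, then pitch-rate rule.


V_w = V·((SG_c−1)/(SG_t−1)−1);  °P = 259 − 259/SG_t;  cells = rate·(V+V_w)·°P
V_w = 25.5·((1.095−1)/(1.078−1)−1) = 5.5577
V_final = 25.5 + 5.5577 = 31.0577
°P = 259 − 259/1.078 = 18.7403
cells = 1.23·31.0577·18.7403

715.8959 billion cells


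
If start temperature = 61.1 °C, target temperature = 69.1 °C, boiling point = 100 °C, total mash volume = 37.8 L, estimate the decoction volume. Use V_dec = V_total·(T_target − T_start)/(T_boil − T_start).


V_dec = 37.8·(69.1 − 61.1)/(100 − 61.1)

7.7738 L


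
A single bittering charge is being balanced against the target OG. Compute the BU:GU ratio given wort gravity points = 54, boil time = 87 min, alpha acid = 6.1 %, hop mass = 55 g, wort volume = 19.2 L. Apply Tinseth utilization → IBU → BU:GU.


U = 1.65·0.000125^(GP/1000)·(1−e^(−0.04t))/4.15;  IBU = (α/100)·m·U·1000/V;  BU:GU = IBU/GP
U = 1.65·0.000125^(54/1000)·(1−e^(−0.04·87))/4.15 = 0.2372
IBU = (6.1/100)·55·0.2372·1000/19.2 = 41.4448
BU:GU = 41.4448/54

0.7675


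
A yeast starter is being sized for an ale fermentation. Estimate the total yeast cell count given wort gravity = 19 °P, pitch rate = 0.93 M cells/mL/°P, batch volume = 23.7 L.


cells (billions) = rate · V_L · °P
cells = 0.93 · 23.7 · 19

418.7790 billion cells


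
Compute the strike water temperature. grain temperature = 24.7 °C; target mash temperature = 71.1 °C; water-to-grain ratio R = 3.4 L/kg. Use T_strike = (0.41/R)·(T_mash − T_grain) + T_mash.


T_strike = (0.41/3.4)·(71.1 − 24.7) + 71.1

76.6953 °C


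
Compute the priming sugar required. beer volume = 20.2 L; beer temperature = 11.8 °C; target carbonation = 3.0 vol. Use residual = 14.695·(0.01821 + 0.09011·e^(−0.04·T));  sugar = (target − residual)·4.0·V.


residual = 14.695·(0.01821 + 0.09011·e^(−0.04·11.8)) = 1.0935
sugar = (3.0 − 1.0935)·4.0·20.2

154.0412 g


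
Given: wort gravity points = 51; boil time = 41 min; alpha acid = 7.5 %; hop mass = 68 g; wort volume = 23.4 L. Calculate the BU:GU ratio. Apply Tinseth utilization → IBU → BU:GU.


U = 1.65·0.000125^(GP/1000)·(1−e^(−0.04t))/4.15;  IBU = (α/100)·m·U·1000/V;  BU:GU = IBU/GP
U = 1.65·0.000125^(51/1000)·(1−e^(−0.04·41))/4.15 = 0.2026
IBU = (7.5/100)·68·0.2026·1000/23.4 = 44.1650
BU:GU = 44.1650/51

0.8660


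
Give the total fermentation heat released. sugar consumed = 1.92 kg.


Q = m_sugar · 590 kJ/kg
Q = 1.92 · 590

1132.8000 kJ


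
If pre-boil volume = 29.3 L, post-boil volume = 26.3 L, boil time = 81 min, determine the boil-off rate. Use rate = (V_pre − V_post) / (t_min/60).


rate = (29.3 − 26.3) / (81/60)

2.2222 L/hr


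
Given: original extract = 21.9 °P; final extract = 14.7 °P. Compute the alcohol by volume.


SG = 259/(259 − P);  ABV = (OG − FG)·131.25
OG = 259/(259 − 21.9) = 1.0924
FG = 259/(259 − 14.7) = 1.0602
ABV = (1.0924 − 1.0602)·131.25

4.2255 % ABV


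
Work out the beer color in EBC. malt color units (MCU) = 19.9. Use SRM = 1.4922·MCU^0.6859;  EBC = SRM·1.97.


SRM = 1.4922·19.9^0.6859 = 11.6067
EBC = 11.6067·1.97

22.8653 EBC


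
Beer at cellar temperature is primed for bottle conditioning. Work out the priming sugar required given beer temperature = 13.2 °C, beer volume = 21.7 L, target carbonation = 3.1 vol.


residual = 14.695·(0.01821 + 0.09011·e^(−0.04·T));  sugar = (target − residual)·4.0·V
residual = 14.695·(0.01821 + 0.09011·e^(−0.04·13.2)) = 1.0486
sugar = (3.1 − 1.0486)·4.0·21.7

178.0644 g


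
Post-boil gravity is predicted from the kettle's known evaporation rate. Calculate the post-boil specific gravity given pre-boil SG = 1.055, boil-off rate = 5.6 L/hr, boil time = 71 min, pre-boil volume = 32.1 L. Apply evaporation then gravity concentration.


V_post = V_pre − rate·(t/60);  SG_post = 1 + (SG_pre−1)·V_pre/V_post
V_post = 32.1 − 5.6·(71/60) = 25.4733
SG_post = 1 + (1.055 − 1)·32.1/25.4733

1.0693


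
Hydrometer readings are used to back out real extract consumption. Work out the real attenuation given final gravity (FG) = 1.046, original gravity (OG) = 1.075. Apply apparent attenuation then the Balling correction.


AA = (OG−FG)/(OG−1)·100;  RA = AA·0.8192
AA = (1.075 − 1.046)/(1.075 − 1)·100 = 38.6667
RA = 38.6667·0.8192

31.6757 %


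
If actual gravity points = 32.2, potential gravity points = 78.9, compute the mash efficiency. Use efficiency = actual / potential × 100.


efficiency = 32.2 / 78.9 × 100

40.8112 %


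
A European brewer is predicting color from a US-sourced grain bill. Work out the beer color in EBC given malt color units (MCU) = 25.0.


SRM = 1.4922·MCU^0.6859;  EBC = SRM·1.97
SRM = 1.4922·25.0^0.6859 = 13.5729
EBC = 13.5729·1.97

26.7387 EBC
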